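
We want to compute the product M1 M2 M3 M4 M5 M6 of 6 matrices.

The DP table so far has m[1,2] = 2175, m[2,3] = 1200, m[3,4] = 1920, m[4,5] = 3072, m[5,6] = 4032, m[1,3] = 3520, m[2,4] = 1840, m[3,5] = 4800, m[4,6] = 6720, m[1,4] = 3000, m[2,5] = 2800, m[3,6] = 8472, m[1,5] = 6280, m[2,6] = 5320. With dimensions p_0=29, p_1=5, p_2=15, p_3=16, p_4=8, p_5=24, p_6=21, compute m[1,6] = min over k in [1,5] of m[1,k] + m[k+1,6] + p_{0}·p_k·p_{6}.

m[1,6] = min over k∈[1,5] of m[1,k]+m[k+1,6]+p_{0}·p_k·p_{6}.
k=1: 0 + 5320 + 29·5·21 = 8365; k=2: 2175 + 8472 + 29·15·21 = 19782; k=3: 3520 + 6720 + 29·16·21 = 19984; k=4: 3000 + 4032 + 29·8·21 = 11904; k=5: 6280 + 0 + 29·24·21 = 20896.
Minimum: 8365 at k=1.

8365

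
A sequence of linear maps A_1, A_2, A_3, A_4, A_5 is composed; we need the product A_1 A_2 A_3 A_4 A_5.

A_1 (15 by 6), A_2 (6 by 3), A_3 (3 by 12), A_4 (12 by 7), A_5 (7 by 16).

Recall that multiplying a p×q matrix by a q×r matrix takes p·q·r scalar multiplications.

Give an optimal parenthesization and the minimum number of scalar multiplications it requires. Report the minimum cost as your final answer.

1578

Adjacent pairs: A_1A_2 = 15·6·3 = 270; A_2A_3 = 6·3·12 = 216; A_3A_4 = 3·12·7 = 252; A_4A_5 = 12·7·16 = 1344.
Length 3: A_1..A_3: k=1: 0+216+15·6·12=1296; k=2: 270+0+15·3·12=810 → min 810 | A_2..A_4: k=2: 0+252+6·3·7=378; k=3: 216+0+6·12·7=720 → min 378 | A_3..A_5: k=3: 0+1344+3·12·16=1920; k=4: 252+0+3·7·16=588 → min 588.
Length 4: A_1..A_4: k=1: 0+378+15·6·7=1008; k=2: 270+252+15·3·7=837; k=3: 810+0+15·12·7=2070 → min 837 | A_2..A_5: k=2: 0+588+6·3·16=876; k=3: 216+1344+6·12·16=2712; k=4: 378+0+6·7·16=1050 → min 876.
Length 5: A_1..A_5: k=1: 0+876+15·6·16=2316; k=2: 270+588+15·3·16=1578; k=3: 810+1344+15·12·16=5034; k=4: 837+0+15·7·16=2517 → min 1578.
Optimal parenthesization: ((A_1 A_2) ((A_3 A_4) A_5)) with cost 1578.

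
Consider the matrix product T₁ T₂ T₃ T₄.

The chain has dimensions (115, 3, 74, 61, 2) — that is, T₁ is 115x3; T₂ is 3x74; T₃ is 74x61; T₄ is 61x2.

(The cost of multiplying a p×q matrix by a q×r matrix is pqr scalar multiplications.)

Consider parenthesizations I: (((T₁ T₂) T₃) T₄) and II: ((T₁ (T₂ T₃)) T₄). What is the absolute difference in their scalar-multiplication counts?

Order I = (((T₁ T₂) T₃) T₄): (T₁ T₂): 115×3 by 3×74 → 115×74, cost 115·3·74 = 25530; ((T₁ T₂) T₃): 115×74 by 74×61 → 115×61, cost 115·74·61 = 519110; cumulative 544640; (((T₁ T₂) T₃) T₄): 115×61 by 61×2 → 115×2, cost 115·61·2 = 14030; cumulative 558670. Total 558670.
Order II = ((T₁ (T₂ T₃)) T₄): (T₂ T₃): 3×74 by 74×61 → 3×61, cost 3·74·61 = 13542; (T₁ (T₂ T₃)): 115×3 by 3×61 → 115×61, cost 115·3·61 = 21045; cumulative 34587; ((T₁ (T₂ T₃)) T₄): 115×61 by 61×2 → 115×2, cost 115·61·2 = 14030; cumulative 48617. Total 48617.
Difference: |558670 − 48617| = 510053.

510053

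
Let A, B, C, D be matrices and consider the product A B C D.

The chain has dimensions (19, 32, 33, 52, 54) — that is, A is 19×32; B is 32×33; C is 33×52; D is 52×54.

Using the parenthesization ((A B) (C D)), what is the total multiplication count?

(A B): 19×32 by 32×33 → 19×33, cost 19·32·33 = 20064
(C D): 33×52 by 52×54 → 33×54, cost 33·52·54 = 92664
((A B) (C D)): 19×33 by 33×54 → 19×54, cost 19·33·54 = 33858; cumulative 146586
Total: 146586 scalar multiplications.

146586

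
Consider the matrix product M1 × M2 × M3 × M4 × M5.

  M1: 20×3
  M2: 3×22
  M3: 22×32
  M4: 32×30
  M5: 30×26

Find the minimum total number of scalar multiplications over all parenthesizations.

Adjacent pairs: M1M2 = 20·3·22 = 1320; M2M3 = 3·22·32 = 2112; M3M4 = 22·32·30 = 21120; M4M5 = 32·30·26 = 24960.
Length 3: M1..M3: k=1: 0+2112+20·3·32=4032; k=2: 1320+0+20·22·32=15400 → min 4032 | M2..M4: k=2: 0+21120+3·22·30=23100; k=3: 2112+0+3·32·30=4992 → min 4992 | M3..M5: k=3: 0+24960+22·32·26=43264; k=4: 21120+0+22·30·26=38280 → min 38280.
Length 4: M1..M4: k=1: 0+4992+20·3·30=6792; k=2: 1320+21120+20·22·30=35640; k=3: 4032+0+20·32·30=23232 → min 6792 | M2..M5: k=2: 0+38280+3·22·26=39996; k=3: 2112+24960+3·32·26=29568; k=4: 4992+0+3·30·26=7332 → min 7332.
Length 5: M1..M5: k=1: 0+7332+20·3·26=8892; k=2: 1320+38280+20·22·26=51040; k=3: 4032+24960+20·32·26=45632; k=4: 6792+0+20·30·26=22392 → min 8892.
Optimal order: (M1 × (((M2 × M3) × M4) × M5)) with cost 8892.

8892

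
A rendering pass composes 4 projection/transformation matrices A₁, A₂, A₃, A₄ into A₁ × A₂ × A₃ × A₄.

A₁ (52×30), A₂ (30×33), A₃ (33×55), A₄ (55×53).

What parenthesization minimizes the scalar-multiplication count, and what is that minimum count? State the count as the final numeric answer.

224580

Adjacent pairs: A₁A₂ = 52·30·33 = 51480; A₂A₃ = 30·33·55 = 54450; A₃A₄ = 33·55·53 = 96195.
Length 3: A₁..A₃: k=1: 0+54450+52·30·55=140250; k=2: 51480+0+52·33·55=145860 → min 140250 | A₂..A₄: k=2: 0+96195+30·33·53=148665; k=3: 54450+0+30·55·53=141900 → min 141900.
Length 4: A₁..A₄: k=1: 0+141900+52·30·53=224580; k=2: 51480+96195+52·33·53=238623; k=3: 140250+0+52·55·53=291830 → min 224580.
Optimal parenthesization: (A₁ × ((A₂ × A₃) × A₄)) with cost 224580.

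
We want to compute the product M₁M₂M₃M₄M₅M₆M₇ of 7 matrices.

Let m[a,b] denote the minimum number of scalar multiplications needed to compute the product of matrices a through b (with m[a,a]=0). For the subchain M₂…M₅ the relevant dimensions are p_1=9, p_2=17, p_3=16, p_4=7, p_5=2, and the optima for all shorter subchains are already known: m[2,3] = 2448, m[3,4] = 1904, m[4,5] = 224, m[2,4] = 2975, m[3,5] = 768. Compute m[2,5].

m[2,5] = min over k∈[2,4] of m[2,k]+m[k+1,5]+p_{1}·p_k·p_{5}.
k=2: 0 + 768 + 9·17·2 = 1074; k=3: 2448 + 224 + 9·16·2 = 2960; k=4: 2975 + 0 + 9·7·2 = 3101.
Minimum: 1074 at k=2.

1074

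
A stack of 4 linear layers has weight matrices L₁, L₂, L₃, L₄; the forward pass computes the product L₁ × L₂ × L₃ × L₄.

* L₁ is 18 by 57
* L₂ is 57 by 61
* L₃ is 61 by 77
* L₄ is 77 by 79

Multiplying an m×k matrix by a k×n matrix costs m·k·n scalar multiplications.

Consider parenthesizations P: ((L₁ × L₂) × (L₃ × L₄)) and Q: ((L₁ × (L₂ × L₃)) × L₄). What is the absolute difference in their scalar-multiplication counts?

64166

Order P = ((L₁ × L₂) × (L₃ × L₄)): (L₁ × L₂): 18×57 by 57×61 → 18×61, cost 18·57·61 = 62586; (L₃ × L₄): 61×77 by 77×79 → 61×79, cost 61·77·79 = 371063; ((L₁ × L₂) × (L₃ × L₄)): 18×61 by 61×79 → 18×79, cost 18·61·79 = 86742; cumulative 520391. Total 520391.
Order Q = ((L₁ × (L₂ × L₃)) × L₄): (L₂ × L₃): 57×61 by 61×77 → 57×77, cost 57·61·77 = 267729; (L₁ × (L₂ × L₃)): 18×57 by 57×77 → 18×77, cost 18·57·77 = 79002; cumulative 346731; ((L₁ × (L₂ × L₃)) × L₄): 18×77 by 77×79 → 18×79, cost 18·77·79 = 109494; cumulative 456225. Total 456225.
Difference: |520391 − 456225| = 64166.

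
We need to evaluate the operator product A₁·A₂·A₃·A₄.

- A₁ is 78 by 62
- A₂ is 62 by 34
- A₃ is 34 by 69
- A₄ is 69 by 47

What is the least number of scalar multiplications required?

Adjacent pairs: A₁A₂ = 78·62·34 = 164424; A₂A₃ = 62·34·69 = 145452; A₃A₄ = 34·69·47 = 110262.
Length 3: A₁..A₃: k=1: 0+145452+78·62·69=479136; k=2: 164424+0+78·34·69=347412 → min 347412 | A₂..A₄: k=2: 0+110262+62·34·47=209338; k=3: 145452+0+62·69·47=346518 → min 209338.
Length 4: A₁..A₄: k=1: 0+209338+78·62·47=436630; k=2: 164424+110262+78·34·47=399330; k=3: 347412+0+78·69·47=600366 → min 399330.
Optimal order: ((A₁·A₂)·(A₃·A₄)) with cost 399330.

399330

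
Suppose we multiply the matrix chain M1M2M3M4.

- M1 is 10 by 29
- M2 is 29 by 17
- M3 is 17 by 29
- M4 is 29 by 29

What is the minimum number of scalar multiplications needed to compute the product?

18270

Adjacent pairs: M1M2 = 10·29·17 = 4930; M2M3 = 29·17·29 = 14297; M3M4 = 17·29·29 = 14297.
Length 3: M1..M3: k=1: 0+14297+10·29·29=22707; k=2: 4930+0+10·17·29=9860 → min 9860 | M2..M4: k=2: 0+14297+29·17·29=28594; k=3: 14297+0+29·29·29=38686 → min 28594.
Length 4: M1..M4: k=1: 0+28594+10·29·29=37004; k=2: 4930+14297+10·17·29=24157; k=3: 9860+0+10·29·29=18270 → min 18270.
Optimal order: (((M1M2)M3)M4) with cost 18270.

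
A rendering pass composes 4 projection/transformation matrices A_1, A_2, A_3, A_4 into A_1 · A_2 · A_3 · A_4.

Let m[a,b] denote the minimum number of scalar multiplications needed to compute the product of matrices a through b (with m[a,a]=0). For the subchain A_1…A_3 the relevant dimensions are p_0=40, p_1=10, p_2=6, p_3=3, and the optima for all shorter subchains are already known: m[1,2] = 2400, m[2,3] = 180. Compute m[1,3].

m[1,3] = min over k∈[1,2] of m[1,k]+m[k+1,3]+p_{0}·p_k·p_{3}.
k=1: 0 + 180 + 40·10·3 = 1380; k=2: 2400 + 0 + 40·6·3 = 3120.
Minimum: 1380 at k=1.

1380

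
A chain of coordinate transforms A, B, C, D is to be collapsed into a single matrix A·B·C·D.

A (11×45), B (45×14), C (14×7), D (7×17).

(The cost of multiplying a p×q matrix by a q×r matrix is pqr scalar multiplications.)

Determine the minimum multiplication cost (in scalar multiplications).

9184

Adjacent pairs: AB = 11·45·14 = 6930; BC = 45·14·7 = 4410; CD = 14·7·17 = 1666.
Length 3: A..C: k=1: 0+4410+11·45·7=7875; k=2: 6930+0+11·14·7=8008 → min 7875 | B..D: k=2: 0+1666+45·14·17=12376; k=3: 4410+0+45·7·17=9765 → min 9765.
Length 4: A..D: k=1: 0+9765+11·45·17=18180; k=2: 6930+1666+11·14·17=11214; k=3: 7875+0+11·7·17=9184 → min 9184.
Optimal order: ((A·(B·C))·D) with cost 9184.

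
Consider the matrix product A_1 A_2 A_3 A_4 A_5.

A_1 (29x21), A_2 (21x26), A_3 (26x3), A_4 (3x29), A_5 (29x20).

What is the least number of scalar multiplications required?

6945

Adjacent pairs: A_1A_2 = 29·21·26 = 15834; A_2A_3 = 21·26·3 = 1638; A_3A_4 = 26·3·29 = 2262; A_4A_5 = 3·29·20 = 1740.
Length 3: A_1..A_3: k=1: 0+1638+29·21·3=3465; k=2: 15834+0+29·26·3=18096 → min 3465 | A_2..A_4: k=2: 0+2262+21·26·29=18096; k=3: 1638+0+21·3·29=3465 → min 3465 | A_3..A_5: k=3: 0+1740+26·3·20=3300; k=4: 2262+0+26·29·20=17342 → min 3300.
Length 4: A_1..A_4: k=1: 0+3465+29·21·29=21126; k=2: 15834+2262+29·26·29=39962; k=3: 3465+0+29·3·29=5988 → min 5988 | A_2..A_5: k=2: 0+3300+21·26·20=14220; k=3: 1638+1740+21·3·20=4638; k=4: 3465+0+21·29·20=15645 → min 4638.
Length 5: A_1..A_5: k=1: 0+4638+29·21·20=16818; k=2: 15834+3300+29·26·20=34214; k=3: 3465+1740+29·3·20=6945; k=4: 5988+0+29·29·20=22808 → min 6945.
Optimal order: ((A_1 (A_2 A_3)) (A_4 A_5)) with cost 6945.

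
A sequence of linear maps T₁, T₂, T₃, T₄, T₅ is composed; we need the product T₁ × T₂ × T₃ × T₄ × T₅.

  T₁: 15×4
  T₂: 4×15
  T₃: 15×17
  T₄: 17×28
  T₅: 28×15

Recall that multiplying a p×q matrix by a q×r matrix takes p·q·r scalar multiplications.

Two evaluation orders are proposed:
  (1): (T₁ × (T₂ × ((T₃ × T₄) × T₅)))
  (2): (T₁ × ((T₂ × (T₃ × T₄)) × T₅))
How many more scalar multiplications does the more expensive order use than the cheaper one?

Order (1) = (T₁ × (T₂ × ((T₃ × T₄) × T₅))): (T₃ × T₄): 15×17 by 17×28 → 15×28, cost 15·17·28 = 7140; ((T₃ × T₄) × T₅): 15×28 by 28×15 → 15×15, cost 15·28·15 = 6300; cumulative 13440; (T₂ × ((T₃ × T₄) × T₅)): 4×15 by 15×15 → 4×15, cost 4·15·15 = 900; cumulative 14340; (T₁ × (T₂ × ((T₃ × T₄) × T₅))): 15×4 by 4×15 → 15×15, cost 15·4·15 = 900; cumulative 15240. Total 15240.
Order (2) = (T₁ × ((T₂ × (T₃ × T₄)) × T₅)): (T₃ × T₄): 15×17 by 17×28 → 15×28, cost 15·17·28 = 7140; (T₂ × (T₃ × T₄)): 4×15 by 15×28 → 4×28, cost 4·15·28 = 1680; cumulative 8820; ((T₂ × (T₃ × T₄)) × T₅): 4×28 by 28×15 → 4×15, cost 4·28·15 = 1680; cumulative 10500; (T₁ × ((T₂ × (T₃ × T₄)) × T₅)): 15×4 by 4×15 → 15×15, cost 15·4·15 = 900; cumulative 11400. Total 11400.
Difference: |15240 − 11400| = 3840.

3840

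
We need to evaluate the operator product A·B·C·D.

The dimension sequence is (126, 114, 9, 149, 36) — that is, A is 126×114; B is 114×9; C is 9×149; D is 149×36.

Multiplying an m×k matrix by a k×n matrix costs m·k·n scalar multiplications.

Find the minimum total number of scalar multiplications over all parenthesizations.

218376

Adjacent pairs: AB = 126·114·9 = 129276; BC = 114·9·149 = 152874; CD = 9·149·36 = 48276.
Length 3: A..C: k=1: 0+152874+126·114·149=2293110; k=2: 129276+0+126·9·149=298242 → min 298242 | B..D: k=2: 0+48276+114·9·36=85212; k=3: 152874+0+114·149·36=764370 → min 85212.
Length 4: A..D: k=1: 0+85212+126·114·36=602316; k=2: 129276+48276+126·9·36=218376; k=3: 298242+0+126·149·36=974106 → min 218376.
Optimal order: ((A·B)·(C·D)) with cost 218376.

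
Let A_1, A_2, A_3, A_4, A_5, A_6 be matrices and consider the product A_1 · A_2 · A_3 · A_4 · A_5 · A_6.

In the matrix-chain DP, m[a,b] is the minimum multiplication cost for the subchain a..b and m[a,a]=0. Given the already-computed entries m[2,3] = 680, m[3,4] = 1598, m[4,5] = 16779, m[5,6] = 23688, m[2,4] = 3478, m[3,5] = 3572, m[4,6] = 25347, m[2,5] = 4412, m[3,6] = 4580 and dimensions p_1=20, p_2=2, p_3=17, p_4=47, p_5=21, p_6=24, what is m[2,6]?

m[2,6] = min over k∈[2,5] of m[2,k]+m[k+1,6]+p_{1}·p_k·p_{6}.
k=2: 0 + 4580 + 20·2·24 = 5540; k=3: 680 + 25347 + 20·17·24 = 34187; k=4: 3478 + 23688 + 20·47·24 = 49726; k=5: 4412 + 0 + 20·21·24 = 14492.
Minimum: 5540 at k=2.

5540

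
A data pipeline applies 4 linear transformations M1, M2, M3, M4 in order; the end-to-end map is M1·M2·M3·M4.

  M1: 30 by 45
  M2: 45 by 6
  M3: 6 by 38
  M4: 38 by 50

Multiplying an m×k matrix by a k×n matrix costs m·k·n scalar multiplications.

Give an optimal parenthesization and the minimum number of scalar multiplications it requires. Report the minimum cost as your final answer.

Adjacent pairs: M1M2 = 30·45·6 = 8100; M2M3 = 45·6·38 = 10260; M3M4 = 6·38·50 = 11400.
Length 3: M1..M3: k=1: 0+10260+30·45·38=61560; k=2: 8100+0+30·6·38=14940 → min 14940 | M2..M4: k=2: 0+11400+45·6·50=24900; k=3: 10260+0+45·38·50=95760 → min 24900.
Length 4: M1..M4: k=1: 0+24900+30·45·50=92400; k=2: 8100+11400+30·6·50=28500; k=3: 14940+0+30·38·50=71940 → min 28500.
Optimal parenthesization: ((M1·M2)·(M3·M4)) with cost 28500.

28500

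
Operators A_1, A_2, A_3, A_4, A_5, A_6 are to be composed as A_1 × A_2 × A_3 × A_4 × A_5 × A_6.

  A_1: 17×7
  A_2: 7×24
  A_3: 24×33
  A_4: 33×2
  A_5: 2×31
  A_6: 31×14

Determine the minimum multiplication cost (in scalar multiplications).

Adjacent pairs: A_1A_2 = 17·7·24 = 2856; A_2A_3 = 7·24·33 = 5544; A_3A_4 = 24·33·2 = 1584; A_4A_5 = 33·2·31 = 2046; A_5A_6 = 2·31·14 = 868.
Length 3: A_1..A_3: k=1: 0+5544+17·7·33=9471; k=2: 2856+0+17·24·33=16320 → min 9471 | A_2..A_4: k=2: 0+1584+7·24·2=1920; k=3: 5544+0+7·33·2=6006 → min 1920 | A_3..A_5: k=3: 0+2046+24·33·31=26598; k=4: 1584+0+24·2·31=3072 → min 3072 | A_4..A_6: k=4: 0+868+33·2·14=1792; k=5: 2046+0+33·31·14=16368 → min 1792.
Length 4: A_1..A_4: k=1: 0+1920+17·7·2=2158; k=2: 2856+1584+17·24·2=5256; k=3: 9471+0+17·33·2=10593 → min 2158 | A_2..A_5: k=2: 0+3072+7·24·31=8280; k=3: 5544+2046+7·33·31=14751; k=4: 1920+0+7·2·31=2354 → min 2354 | A_3..A_6: k=3: 0+1792+24·33·14=12880; k=4: 1584+868+24·2·14=3124; k=5: 3072+0+24·31·14=13488 → min 3124.
Length 5: A_1..A_5: k=1: 0+2354+17·7·31=6043; k=2: 2856+3072+17·24·31=18576; k=3: 9471+2046+17·33·31=28908; k=4: 2158+0+17·2·31=3212 → min 3212 | A_2..A_6: k=2: 0+3124+7·24·14=5476; k=3: 5544+1792+7·33·14=10570; k=4: 1920+868+7·2·14=2984; k=5: 2354+0+7·31·14=5392 → min 2984.
Length 6: A_1..A_6: k=1: 0+2984+17·7·14=4650; k=2: 2856+3124+17·24·14=11692; k=3: 9471+1792+17·33·14=19117; k=4: 2158+868+17·2·14=3502; k=5: 3212+0+17·31·14=10590 → min 3502.
Optimal order: ((A_1 × (A_2 × (A_3 × A_4))) × (A_5 × A_6)) with cost 3502.

3502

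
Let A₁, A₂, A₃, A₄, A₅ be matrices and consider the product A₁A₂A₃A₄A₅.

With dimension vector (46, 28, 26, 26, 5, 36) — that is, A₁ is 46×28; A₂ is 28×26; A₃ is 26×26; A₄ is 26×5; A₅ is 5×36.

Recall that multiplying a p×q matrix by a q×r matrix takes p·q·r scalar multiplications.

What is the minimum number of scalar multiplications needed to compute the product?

21740

Adjacent pairs: A₁A₂ = 46·28·26 = 33488; A₂A₃ = 28·26·26 = 18928; A₃A₄ = 26·26·5 = 3380; A₄A₅ = 26·5·36 = 4680.
Length 3: A₁..A₃: k=1: 0+18928+46·28·26=52416; k=2: 33488+0+46·26·26=64584 → min 52416 | A₂..A₄: k=2: 0+3380+28·26·5=7020; k=3: 18928+0+28·26·5=22568 → min 7020 | A₃..A₅: k=3: 0+4680+26·26·36=29016; k=4: 3380+0+26·5·36=8060 → min 8060.
Length 4: A₁..A₄: k=1: 0+7020+46·28·5=13460; k=2: 33488+3380+46·26·5=42848; k=3: 52416+0+46·26·5=58396 → min 13460 | A₂..A₅: k=2: 0+8060+28·26·36=34268; k=3: 18928+4680+28·26·36=49816; k=4: 7020+0+28·5·36=12060 → min 12060.
Length 5: A₁..A₅: k=1: 0+12060+46·28·36=58428; k=2: 33488+8060+46·26·36=84604; k=3: 52416+4680+46·26·36=100152; k=4: 13460+0+46·5·36=21740 → min 21740.
Optimal order: ((A₁(A₂(A₃A₄)))A₅) with cost 21740.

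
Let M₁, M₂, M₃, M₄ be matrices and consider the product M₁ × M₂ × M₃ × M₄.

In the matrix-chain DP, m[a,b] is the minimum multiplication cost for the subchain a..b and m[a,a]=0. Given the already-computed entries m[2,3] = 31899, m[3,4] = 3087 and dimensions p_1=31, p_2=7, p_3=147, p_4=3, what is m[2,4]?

3738

m[2,4] = min over k∈[2,3] of m[2,k]+m[k+1,4]+p_{1}·p_k·p_{4}.
k=2: 0 + 3087 + 31·7·3 = 3738; k=3: 31899 + 0 + 31·147·3 = 45570.
Minimum: 3738 at k=2.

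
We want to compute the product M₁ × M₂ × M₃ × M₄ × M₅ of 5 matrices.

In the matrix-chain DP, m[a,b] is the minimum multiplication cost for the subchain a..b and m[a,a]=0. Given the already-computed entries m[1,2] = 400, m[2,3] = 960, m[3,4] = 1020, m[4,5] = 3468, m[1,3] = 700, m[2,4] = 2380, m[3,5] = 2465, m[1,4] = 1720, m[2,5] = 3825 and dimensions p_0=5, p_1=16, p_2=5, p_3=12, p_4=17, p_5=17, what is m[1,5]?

m[1,5] = min over k∈[1,4] of m[1,k]+m[k+1,5]+p_{0}·p_k·p_{5}.
k=1: 0 + 3825 + 5·16·17 = 5185; k=2: 400 + 2465 + 5·5·17 = 3290; k=3: 700 + 3468 + 5·12·17 = 5188; k=4: 1720 + 0 + 5·17·17 = 3165.
Minimum: 3165 at k=4.

3165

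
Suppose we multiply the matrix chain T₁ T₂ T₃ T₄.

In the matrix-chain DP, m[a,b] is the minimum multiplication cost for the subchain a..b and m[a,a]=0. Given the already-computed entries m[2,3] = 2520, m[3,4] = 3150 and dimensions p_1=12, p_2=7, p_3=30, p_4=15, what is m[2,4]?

m[2,4] = min over k∈[2,3] of m[2,k]+m[k+1,4]+p_{1}·p_k·p_{4}.
k=2: 0 + 3150 + 12·7·15 = 4410; k=3: 2520 + 0 + 12·30·15 = 7920.
Minimum: 4410 at k=2.

4410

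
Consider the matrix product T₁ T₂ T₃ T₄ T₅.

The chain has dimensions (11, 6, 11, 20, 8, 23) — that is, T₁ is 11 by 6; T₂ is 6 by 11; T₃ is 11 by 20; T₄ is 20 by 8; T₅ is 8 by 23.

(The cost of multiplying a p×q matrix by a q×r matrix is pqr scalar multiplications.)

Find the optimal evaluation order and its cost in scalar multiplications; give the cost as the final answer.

4832

Adjacent pairs: T₁T₂ = 11·6·11 = 726; T₂T₃ = 6·11·20 = 1320; T₃T₄ = 11·20·8 = 1760; T₄T₅ = 20·8·23 = 3680.
Length 3: T₁..T₃: k=1: 0+1320+11·6·20=2640; k=2: 726+0+11·11·20=3146 → min 2640 | T₂..T₄: k=2: 0+1760+6·11·8=2288; k=3: 1320+0+6·20·8=2280 → min 2280 | T₃..T₅: k=3: 0+3680+11·20·23=8740; k=4: 1760+0+11·8·23=3784 → min 3784.
Length 4: T₁..T₄: k=1: 0+2280+11·6·8=2808; k=2: 726+1760+11·11·8=3454; k=3: 2640+0+11·20·8=4400 → min 2808 | T₂..T₅: k=2: 0+3784+6·11·23=5302; k=3: 1320+3680+6·20·23=7760; k=4: 2280+0+6·8·23=3384 → min 3384.
Length 5: T₁..T₅: k=1: 0+3384+11·6·23=4902; k=2: 726+3784+11·11·23=7293; k=3: 2640+3680+11·20·23=11380; k=4: 2808+0+11·8·23=4832 → min 4832.
Optimal parenthesization: ((T₁ ((T₂ T₃) T₄)) T₅) with cost 4832.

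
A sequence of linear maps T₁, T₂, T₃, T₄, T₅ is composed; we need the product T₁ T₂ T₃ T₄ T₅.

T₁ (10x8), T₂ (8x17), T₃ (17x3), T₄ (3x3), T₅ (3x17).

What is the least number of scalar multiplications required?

1230

Adjacent pairs: T₁T₂ = 10·8·17 = 1360; T₂T₃ = 8·17·3 = 408; T₃T₄ = 17·3·3 = 153; T₄T₅ = 3·3·17 = 153.
Length 3: T₁..T₃: k=1: 0+408+10·8·3=648; k=2: 1360+0+10·17·3=1870 → min 648 | T₂..T₄: k=2: 0+153+8·17·3=561; k=3: 408+0+8·3·3=480 → min 480 | T₃..T₅: k=3: 0+153+17·3·17=1020; k=4: 153+0+17·3·17=1020 → min 1020.
Length 4: T₁..T₄: k=1: 0+480+10·8·3=720; k=2: 1360+153+10·17·3=2023; k=3: 648+0+10·3·3=738 → min 720 | T₂..T₅: k=2: 0+1020+8·17·17=3332; k=3: 408+153+8·3·17=969; k=4: 480+0+8·3·17=888 → min 888.
Length 5: T₁..T₅: k=1: 0+888+10·8·17=2248; k=2: 1360+1020+10·17·17=5270; k=3: 648+153+10·3·17=1311; k=4: 720+0+10·3·17=1230 → min 1230.
Optimal order: ((T₁ ((T₂ T₃) T₄)) T₅) with cost 1230.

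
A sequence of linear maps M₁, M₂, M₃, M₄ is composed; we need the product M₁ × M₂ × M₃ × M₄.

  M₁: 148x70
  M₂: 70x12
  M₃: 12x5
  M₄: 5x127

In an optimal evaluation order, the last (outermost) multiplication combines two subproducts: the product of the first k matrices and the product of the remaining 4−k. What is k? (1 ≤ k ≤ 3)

Adjacent pairs: M₁M₂ = 148·70·12 = 124320; M₂M₃ = 70·12·5 = 4200; M₃M₄ = 12·5·127 = 7620.
Length 3: M₁..M₃: k=1: 0+4200+148·70·5=56000; k=2: 124320+0+148·12·5=133200 → min 56000 | M₂..M₄: k=2: 0+7620+70·12·127=114300; k=3: 4200+0+70·5·127=48650 → min 48650.
Top-level splits: k=1: (M₁..M₁)·(M₂..M₄) → 0+48650+148·70·127 = 1364370; k=2: (M₁..M₂)·(M₃..M₄) → 124320+7620+148·12·127 = 357492; k=3: (M₁..M₃)·(M₄..M₄) → 56000+0+148·5·127 = 149980.
Best split is after M₃, i.e. k = 3.

3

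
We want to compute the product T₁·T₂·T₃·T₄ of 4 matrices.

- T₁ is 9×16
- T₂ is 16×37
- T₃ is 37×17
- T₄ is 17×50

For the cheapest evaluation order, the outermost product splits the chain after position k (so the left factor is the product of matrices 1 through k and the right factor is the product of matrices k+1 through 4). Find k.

Adjacent pairs: T₁T₂ = 9·16·37 = 5328; T₂T₃ = 16·37·17 = 10064; T₃T₄ = 37·17·50 = 31450.
Length 3: T₁..T₃: k=1: 0+10064+9·16·17=12512; k=2: 5328+0+9·37·17=10989 → min 10989 | T₂..T₄: k=2: 0+31450+16·37·50=61050; k=3: 10064+0+16·17·50=23664 → min 23664.
Top-level splits: k=1: (T₁..T₁)·(T₂..T₄) → 0+23664+9·16·50 = 30864; k=2: (T₁..T₂)·(T₃..T₄) → 5328+31450+9·37·50 = 53428; k=3: (T₁..T₃)·(T₄..T₄) → 10989+0+9·17·50 = 18639.
Best split is after T₃, i.e. k = 3.

3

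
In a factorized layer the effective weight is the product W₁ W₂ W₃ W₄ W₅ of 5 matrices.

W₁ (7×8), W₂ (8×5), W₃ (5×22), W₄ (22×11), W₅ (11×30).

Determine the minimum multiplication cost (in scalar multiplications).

4185

Adjacent pairs: W₁W₂ = 7·8·5 = 280; W₂W₃ = 8·5·22 = 880; W₃W₄ = 5·22·11 = 1210; W₄W₅ = 22·11·30 = 7260.
Length 3: W₁..W₃: k=1: 0+880+7·8·22=2112; k=2: 280+0+7·5·22=1050 → min 1050 | W₂..W₄: k=2: 0+1210+8·5·11=1650; k=3: 880+0+8·22·11=2816 → min 1650 | W₃..W₅: k=3: 0+7260+5·22·30=10560; k=4: 1210+0+5·11·30=2860 → min 2860.
Length 4: W₁..W₄: k=1: 0+1650+7·8·11=2266; k=2: 280+1210+7·5·11=1875; k=3: 1050+0+7·22·11=2744 → min 1875 | W₂..W₅: k=2: 0+2860+8·5·30=4060; k=3: 880+7260+8·22·30=13420; k=4: 1650+0+8·11·30=4290 → min 4060.
Length 5: W₁..W₅: k=1: 0+4060+7·8·30=5740; k=2: 280+2860+7·5·30=4190; k=3: 1050+7260+7·22·30=12930; k=4: 1875+0+7·11·30=4185 → min 4185.
Optimal order: (((W₁ W₂) (W₃ W₄)) W₅) with cost 4185.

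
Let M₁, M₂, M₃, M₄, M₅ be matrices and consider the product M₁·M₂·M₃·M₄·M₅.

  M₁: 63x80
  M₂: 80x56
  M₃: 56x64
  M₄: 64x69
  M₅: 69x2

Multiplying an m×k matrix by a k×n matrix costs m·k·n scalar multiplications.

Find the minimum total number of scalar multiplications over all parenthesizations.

Adjacent pairs: M₁M₂ = 63·80·56 = 282240; M₂M₃ = 80·56·64 = 286720; M₃M₄ = 56·64·69 = 247296; M₄M₅ = 64·69·2 = 8832.
Length 3: M₁..M₃: k=1: 0+286720+63·80·64=609280; k=2: 282240+0+63·56·64=508032 → min 508032 | M₂..M₄: k=2: 0+247296+80·56·69=556416; k=3: 286720+0+80·64·69=640000 → min 556416 | M₃..M₅: k=3: 0+8832+56·64·2=16000; k=4: 247296+0+56·69·2=255024 → min 16000.
Length 4: M₁..M₄: k=1: 0+556416+63·80·69=904176; k=2: 282240+247296+63·56·69=772968; k=3: 508032+0+63·64·69=786240 → min 772968 | M₂..M₅: k=2: 0+16000+80·56·2=24960; k=3: 286720+8832+80·64·2=305792; k=4: 556416+0+80·69·2=567456 → min 24960.
Length 5: M₁..M₅: k=1: 0+24960+63·80·2=35040; k=2: 282240+16000+63·56·2=305296; k=3: 508032+8832+63·64·2=524928; k=4: 772968+0+63·69·2=781662 → min 35040.
Optimal order: (M₁·(M₂·(M₃·(M₄·M₅)))) with cost 35040.

35040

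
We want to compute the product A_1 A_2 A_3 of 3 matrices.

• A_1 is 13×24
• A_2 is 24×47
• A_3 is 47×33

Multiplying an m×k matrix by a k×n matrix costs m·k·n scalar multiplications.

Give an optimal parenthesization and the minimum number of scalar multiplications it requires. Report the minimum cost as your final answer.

(A_1 (A_2 A_3)): cost 47520.
((A_1 A_2) A_3): cost 34827.
Optimal: ((A_1 A_2) A_3) with cost 34827.

34827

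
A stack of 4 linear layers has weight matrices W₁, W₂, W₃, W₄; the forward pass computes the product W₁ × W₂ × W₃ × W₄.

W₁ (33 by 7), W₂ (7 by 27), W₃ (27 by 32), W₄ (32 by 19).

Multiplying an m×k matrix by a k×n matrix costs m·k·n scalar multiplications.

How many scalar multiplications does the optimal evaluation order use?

14693

Adjacent pairs: W₁W₂ = 33·7·27 = 6237; W₂W₃ = 7·27·32 = 6048; W₃W₄ = 27·32·19 = 16416.
Length 3: W₁..W₃: k=1: 0+6048+33·7·32=13440; k=2: 6237+0+33·27·32=34749 → min 13440 | W₂..W₄: k=2: 0+16416+7·27·19=20007; k=3: 6048+0+7·32·19=10304 → min 10304.
Length 4: W₁..W₄: k=1: 0+10304+33·7·19=14693; k=2: 6237+16416+33·27·19=39582; k=3: 13440+0+33·32·19=33504 → min 14693.
Optimal order: (W₁ × ((W₂ × W₃) × W₄)) with cost 14693.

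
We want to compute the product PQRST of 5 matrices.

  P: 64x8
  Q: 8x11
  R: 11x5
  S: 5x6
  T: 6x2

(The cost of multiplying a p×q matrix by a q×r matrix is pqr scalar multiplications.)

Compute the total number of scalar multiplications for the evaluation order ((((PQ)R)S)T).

11840

(PQ): 64×8 by 8×11 → 64×11, cost 64·8·11 = 5632
((PQ)R): 64×11 by 11×5 → 64×5, cost 64·11·5 = 3520; cumulative 9152
(((PQ)R)S): 64×5 by 5×6 → 64×6, cost 64·5·6 = 1920; cumulative 11072
((((PQ)R)S)T): 64×6 by 6×2 → 64×2, cost 64·6·2 = 768; cumulative 11840
Total: 11840 scalar multiplications.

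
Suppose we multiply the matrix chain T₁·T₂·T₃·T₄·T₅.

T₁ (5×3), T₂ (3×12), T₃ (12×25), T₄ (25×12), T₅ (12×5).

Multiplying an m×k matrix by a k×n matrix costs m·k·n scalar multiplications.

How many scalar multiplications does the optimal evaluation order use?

2055

Adjacent pairs: T₁T₂ = 5·3·12 = 180; T₂T₃ = 3·12·25 = 900; T₃T₄ = 12·25·12 = 3600; T₄T₅ = 25·12·5 = 1500.
Length 3: T₁..T₃: k=1: 0+900+5·3·25=1275; k=2: 180+0+5·12·25=1680 → min 1275 | T₂..T₄: k=2: 0+3600+3·12·12=4032; k=3: 900+0+3·25·12=1800 → min 1800 | T₃..T₅: k=3: 0+1500+12·25·5=3000; k=4: 3600+0+12·12·5=4320 → min 3000.
Length 4: T₁..T₄: k=1: 0+1800+5·3·12=1980; k=2: 180+3600+5·12·12=4500; k=3: 1275+0+5·25·12=2775 → min 1980 | T₂..T₅: k=2: 0+3000+3·12·5=3180; k=3: 900+1500+3·25·5=2775; k=4: 1800+0+3·12·5=1980 → min 1980.
Length 5: T₁..T₅: k=1: 0+1980+5·3·5=2055; k=2: 180+3000+5·12·5=3480; k=3: 1275+1500+5·25·5=3400; k=4: 1980+0+5·12·5=2280 → min 2055.
Optimal order: (T₁·(((T₂·T₃)·T₄)·T₅)) with cost 2055.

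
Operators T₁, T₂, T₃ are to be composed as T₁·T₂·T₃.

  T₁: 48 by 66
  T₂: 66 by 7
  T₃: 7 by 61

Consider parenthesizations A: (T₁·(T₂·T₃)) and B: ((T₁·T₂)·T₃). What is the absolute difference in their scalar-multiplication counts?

Order A = (T₁·(T₂·T₃)): (T₂·T₃): 66×7 by 7×61 → 66×61, cost 66·7·61 = 28182; (T₁·(T₂·T₃)): 48×66 by 66×61 → 48×61, cost 48·66·61 = 193248; cumulative 221430. Total 221430.
Order B = ((T₁·T₂)·T₃): (T₁·T₂): 48×66 by 66×7 → 48×7, cost 48·66·7 = 22176; ((T₁·T₂)·T₃): 48×7 by 7×61 → 48×61, cost 48·7·61 = 20496; cumulative 42672. Total 42672.
Difference: |221430 − 42672| = 178758.

178758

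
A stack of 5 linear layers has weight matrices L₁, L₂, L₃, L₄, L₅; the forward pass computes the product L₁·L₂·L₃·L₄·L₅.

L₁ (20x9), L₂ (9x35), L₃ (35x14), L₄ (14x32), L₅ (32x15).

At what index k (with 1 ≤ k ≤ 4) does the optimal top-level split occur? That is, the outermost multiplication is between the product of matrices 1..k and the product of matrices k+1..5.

1

Adjacent pairs: L₁L₂ = 20·9·35 = 6300; L₂L₃ = 9·35·14 = 4410; L₃L₄ = 35·14·32 = 15680; L₄L₅ = 14·32·15 = 6720.
Length 3: L₁..L₃: k=1: 0+4410+20·9·14=6930; k=2: 6300+0+20·35·14=16100 → min 6930 | L₂..L₄: k=2: 0+15680+9·35·32=25760; k=3: 4410+0+9·14·32=8442 → min 8442 | L₃..L₅: k=3: 0+6720+35·14·15=14070; k=4: 15680+0+35·32·15=32480 → min 14070.
Length 4: L₁..L₄: k=1: 0+8442+20·9·32=14202; k=2: 6300+15680+20·35·32=44380; k=3: 6930+0+20·14·32=15890 → min 14202 | L₂..L₅: k=2: 0+14070+9·35·15=18795; k=3: 4410+6720+9·14·15=13020; k=4: 8442+0+9·32·15=12762 → min 12762.
Top-level splits: k=1: (L₁..L₁)·(L₂..L₅) → 0+12762+20·9·15 = 15462; k=2: (L₁..L₂)·(L₃..L₅) → 6300+14070+20·35·15 = 30870; k=3: (L₁..L₃)·(L₄..L₅) → 6930+6720+20·14·15 = 17850; k=4: (L₁..L₄)·(L₅..L₅) → 14202+0+20·32·15 = 23802.
Best split is after L₁, i.e. k = 1.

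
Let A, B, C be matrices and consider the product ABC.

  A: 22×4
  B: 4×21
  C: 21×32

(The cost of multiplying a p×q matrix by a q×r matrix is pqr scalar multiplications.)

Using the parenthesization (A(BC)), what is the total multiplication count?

(BC): 4×21 by 21×32 → 4×32, cost 4·21·32 = 2688
(A(BC)): 22×4 by 4×32 → 22×32, cost 22·4·32 = 2816; cumulative 5504
Total: 5504 scalar multiplications.

5504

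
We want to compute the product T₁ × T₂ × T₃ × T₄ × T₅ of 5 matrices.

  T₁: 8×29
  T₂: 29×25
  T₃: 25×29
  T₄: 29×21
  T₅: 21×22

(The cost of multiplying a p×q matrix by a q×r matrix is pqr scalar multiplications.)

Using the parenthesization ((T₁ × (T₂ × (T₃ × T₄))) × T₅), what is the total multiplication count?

39018

(T₃ × T₄): 25×29 by 29×21 → 25×21, cost 25·29·21 = 15225
(T₂ × (T₃ × T₄)): 29×25 by 25×21 → 29×21, cost 29·25·21 = 15225; cumulative 30450
(T₁ × (T₂ × (T₃ × T₄))): 8×29 by 29×21 → 8×21, cost 8·29·21 = 4872; cumulative 35322
((T₁ × (T₂ × (T₃ × T₄))) × T₅): 8×21 by 21×22 → 8×22, cost 8·21·22 = 3696; cumulative 39018
Total: 39018 scalar multiplications.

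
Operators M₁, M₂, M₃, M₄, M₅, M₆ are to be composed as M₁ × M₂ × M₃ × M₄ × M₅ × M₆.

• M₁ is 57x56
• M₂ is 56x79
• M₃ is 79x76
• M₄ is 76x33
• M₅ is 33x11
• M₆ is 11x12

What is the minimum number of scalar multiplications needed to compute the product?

184932

Adjacent pairs: M₁M₂ = 57·56·79 = 252168; M₂M₃ = 56·79·76 = 336224; M₃M₄ = 79·76·33 = 198132; M₄M₅ = 76·33·11 = 27588; M₅M₆ = 33·11·12 = 4356.
Length 3: M₁..M₃: k=1: 0+336224+57·56·76=578816; k=2: 252168+0+57·79·76=594396 → min 578816 | M₂..M₄: k=2: 0+198132+56·79·33=344124; k=3: 336224+0+56·76·33=476672 → min 344124 | M₃..M₅: k=3: 0+27588+79·76·11=93632; k=4: 198132+0+79·33·11=226809 → min 93632 | M₄..M₆: k=4: 0+4356+76·33·12=34452; k=5: 27588+0+76·11·12=37620 → min 34452.
Length 4: M₁..M₄: k=1: 0+344124+57·56·33=449460; k=2: 252168+198132+57·79·33=598899; k=3: 578816+0+57·76·33=721772 → min 449460 | M₂..M₅: k=2: 0+93632+56·79·11=142296; k=3: 336224+27588+56·76·11=410628; k=4: 344124+0+56·33·11=364452 → min 142296 | M₃..M₆: k=3: 0+34452+79·76·12=106500; k=4: 198132+4356+79·33·12=233772; k=5: 93632+0+79·11·12=104060 → min 104060.
Length 5: M₁..M₅: k=1: 0+142296+57·56·11=177408; k=2: 252168+93632+57·79·11=395333; k=3: 578816+27588+57·76·11=654056; k=4: 449460+0+57·33·11=470151 → min 177408 | M₂..M₆: k=2: 0+104060+56·79·12=157148; k=3: 336224+34452+56·76·12=421748; k=4: 344124+4356+56·33·12=370656; k=5: 142296+0+56·11·12=149688 → min 149688.
Length 6: M₁..M₆: k=1: 0+149688+57·56·12=187992; k=2: 252168+104060+57·79·12=410264; k=3: 578816+34452+57·76·12=665252; k=4: 449460+4356+57·33·12=476388; k=5: 177408+0+57·11·12=184932 → min 184932.
Optimal order: ((M₁ × (M₂ × (M₃ × (M₄ × M₅)))) × M₆) with cost 184932.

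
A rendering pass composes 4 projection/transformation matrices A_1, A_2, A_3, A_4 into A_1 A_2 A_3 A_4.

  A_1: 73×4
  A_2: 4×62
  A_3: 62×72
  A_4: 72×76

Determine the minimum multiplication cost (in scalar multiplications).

Adjacent pairs: A_1A_2 = 73·4·62 = 18104; A_2A_3 = 4·62·72 = 17856; A_3A_4 = 62·72·76 = 339264.
Length 3: A_1..A_3: k=1: 0+17856+73·4·72=38880; k=2: 18104+0+73·62·72=343976 → min 38880 | A_2..A_4: k=2: 0+339264+4·62·76=358112; k=3: 17856+0+4·72·76=39744 → min 39744.
Length 4: A_1..A_4: k=1: 0+39744+73·4·76=61936; k=2: 18104+339264+73·62·76=701344; k=3: 38880+0+73·72·76=438336 → min 61936.
Optimal order: (A_1 ((A_2 A_3) A_4)) with cost 61936.

61936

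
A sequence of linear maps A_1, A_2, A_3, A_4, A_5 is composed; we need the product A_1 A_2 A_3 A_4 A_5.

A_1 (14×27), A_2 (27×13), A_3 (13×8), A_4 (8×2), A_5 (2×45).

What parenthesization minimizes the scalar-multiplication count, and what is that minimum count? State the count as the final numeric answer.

Adjacent pairs: A_1A_2 = 14·27·13 = 4914; A_2A_3 = 27·13·8 = 2808; A_3A_4 = 13·8·2 = 208; A_4A_5 = 8·2·45 = 720.
Length 3: A_1..A_3: k=1: 0+2808+14·27·8=5832; k=2: 4914+0+14·13·8=6370 → min 5832 | A_2..A_4: k=2: 0+208+27·13·2=910; k=3: 2808+0+27·8·2=3240 → min 910 | A_3..A_5: k=3: 0+720+13·8·45=5400; k=4: 208+0+13·2·45=1378 → min 1378.
Length 4: A_1..A_4: k=1: 0+910+14·27·2=1666; k=2: 4914+208+14·13·2=5486; k=3: 5832+0+14·8·2=6056 → min 1666 | A_2..A_5: k=2: 0+1378+27·13·45=17173; k=3: 2808+720+27·8·45=13248; k=4: 910+0+27·2·45=3340 → min 3340.
Length 5: A_1..A_5: k=1: 0+3340+14·27·45=20350; k=2: 4914+1378+14·13·45=14482; k=3: 5832+720+14·8·45=11592; k=4: 1666+0+14·2·45=2926 → min 2926.
Optimal parenthesization: ((A_1 (A_2 (A_3 A_4))) A_5) with cost 2926.

2926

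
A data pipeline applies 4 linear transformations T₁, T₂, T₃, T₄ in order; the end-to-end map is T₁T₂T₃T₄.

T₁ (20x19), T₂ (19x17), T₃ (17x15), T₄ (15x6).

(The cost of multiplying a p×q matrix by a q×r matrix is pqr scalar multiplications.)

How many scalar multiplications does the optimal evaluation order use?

5748

Adjacent pairs: T₁T₂ = 20·19·17 = 6460; T₂T₃ = 19·17·15 = 4845; T₃T₄ = 17·15·6 = 1530.
Length 3: T₁..T₃: k=1: 0+4845+20·19·15=10545; k=2: 6460+0+20·17·15=11560 → min 10545 | T₂..T₄: k=2: 0+1530+19·17·6=3468; k=3: 4845+0+19·15·6=6555 → min 3468.
Length 4: T₁..T₄: k=1: 0+3468+20·19·6=5748; k=2: 6460+1530+20·17·6=10030; k=3: 10545+0+20·15·6=12345 → min 5748.
Optimal order: (T₁(T₂(T₃T₄))) with cost 5748.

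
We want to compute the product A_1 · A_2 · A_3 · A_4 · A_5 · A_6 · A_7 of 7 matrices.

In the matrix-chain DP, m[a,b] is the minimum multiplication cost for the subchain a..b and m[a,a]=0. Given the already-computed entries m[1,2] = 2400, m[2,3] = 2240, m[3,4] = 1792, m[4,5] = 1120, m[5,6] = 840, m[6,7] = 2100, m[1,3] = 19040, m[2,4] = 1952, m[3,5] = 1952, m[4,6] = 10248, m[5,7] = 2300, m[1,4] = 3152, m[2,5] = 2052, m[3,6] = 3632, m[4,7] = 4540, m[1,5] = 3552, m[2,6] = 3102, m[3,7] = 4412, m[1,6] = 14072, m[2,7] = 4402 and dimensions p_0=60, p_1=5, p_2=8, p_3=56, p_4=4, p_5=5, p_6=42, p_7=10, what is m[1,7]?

m[1,7] = min over k∈[1,6] of m[1,k]+m[k+1,7]+p_{0}·p_k·p_{7}.
k=1: 0 + 4402 + 60·5·10 = 7402; k=2: 2400 + 4412 + 60·8·10 = 11612; k=3: 19040 + 4540 + 60·56·10 = 57180; k=4: 3152 + 2300 + 60·4·10 = 7852; k=5: 3552 + 2100 + 60·5·10 = 8652; k=6: 14072 + 0 + 60·42·10 = 39272.
Minimum: 7402 at k=1.

7402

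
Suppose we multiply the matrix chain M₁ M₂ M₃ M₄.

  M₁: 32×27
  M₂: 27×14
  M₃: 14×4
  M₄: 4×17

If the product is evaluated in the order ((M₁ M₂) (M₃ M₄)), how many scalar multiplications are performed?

(M₁ M₂): 32×27 by 27×14 → 32×14, cost 32·27·14 = 12096
(M₃ M₄): 14×4 by 4×17 → 14×17, cost 14·4·17 = 952
((M₁ M₂) (M₃ M₄)): 32×14 by 14×17 → 32×17, cost 32·14·17 = 7616; cumulative 20664
Total: 20664 scalar multiplications.

20664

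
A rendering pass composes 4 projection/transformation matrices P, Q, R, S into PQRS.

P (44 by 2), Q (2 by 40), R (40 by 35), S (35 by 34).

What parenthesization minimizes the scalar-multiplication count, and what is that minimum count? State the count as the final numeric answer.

8172

Adjacent pairs: PQ = 44·2·40 = 3520; QR = 2·40·35 = 2800; RS = 40·35·34 = 47600.
Length 3: P..R: k=1: 0+2800+44·2·35=5880; k=2: 3520+0+44·40·35=65120 → min 5880 | Q..S: k=2: 0+47600+2·40·34=50320; k=3: 2800+0+2·35·34=5180 → min 5180.
Length 4: P..S: k=1: 0+5180+44·2·34=8172; k=2: 3520+47600+44·40·34=110960; k=3: 5880+0+44·35·34=58240 → min 8172.
Optimal parenthesization: (P((QR)S)) with cost 8172.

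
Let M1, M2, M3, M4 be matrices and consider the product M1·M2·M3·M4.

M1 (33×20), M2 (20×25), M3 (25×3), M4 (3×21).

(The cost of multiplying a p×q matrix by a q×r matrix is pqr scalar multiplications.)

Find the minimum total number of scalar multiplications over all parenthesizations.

Adjacent pairs: M1M2 = 33·20·25 = 16500; M2M3 = 20·25·3 = 1500; M3M4 = 25·3·21 = 1575.
Length 3: M1..M3: k=1: 0+1500+33·20·3=3480; k=2: 16500+0+33·25·3=18975 → min 3480 | M2..M4: k=2: 0+1575+20·25·21=12075; k=3: 1500+0+20·3·21=2760 → min 2760.
Length 4: M1..M4: k=1: 0+2760+33·20·21=16620; k=2: 16500+1575+33·25·21=35400; k=3: 3480+0+33·3·21=5559 → min 5559.
Optimal order: ((M1·(M2·M3))·M4) with cost 5559.

5559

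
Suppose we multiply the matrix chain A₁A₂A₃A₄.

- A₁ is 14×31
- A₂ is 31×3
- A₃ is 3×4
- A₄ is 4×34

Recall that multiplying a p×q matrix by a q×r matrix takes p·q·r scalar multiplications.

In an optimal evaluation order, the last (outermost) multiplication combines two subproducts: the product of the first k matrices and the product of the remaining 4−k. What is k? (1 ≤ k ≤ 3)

Adjacent pairs: A₁A₂ = 14·31·3 = 1302; A₂A₃ = 31·3·4 = 372; A₃A₄ = 3·4·34 = 408.
Length 3: A₁..A₃: k=1: 0+372+14·31·4=2108; k=2: 1302+0+14·3·4=1470 → min 1470 | A₂..A₄: k=2: 0+408+31·3·34=3570; k=3: 372+0+31·4·34=4588 → min 3570.
Top-level splits: k=1: (A₁..A₁)·(A₂..A₄) → 0+3570+14·31·34 = 18326; k=2: (A₁..A₂)·(A₃..A₄) → 1302+408+14·3·34 = 3138; k=3: (A₁..A₃)·(A₄..A₄) → 1470+0+14·4·34 = 3374.
Best split is after A₂, i.e. k = 2.

2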